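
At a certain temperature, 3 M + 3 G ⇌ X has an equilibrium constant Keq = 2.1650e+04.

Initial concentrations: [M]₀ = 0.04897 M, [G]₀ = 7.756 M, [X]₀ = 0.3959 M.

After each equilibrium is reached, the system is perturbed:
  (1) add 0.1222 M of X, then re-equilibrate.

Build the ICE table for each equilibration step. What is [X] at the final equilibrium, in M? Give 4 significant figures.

Q₀ = 7.226 vs Keq = 2.1650e+04 ⇒ Q<K, forward
Step 1:
                    M           G           X
  Initial     0.04897       7.756      0.3959
  Change     -0.04551    -0.04551     0.01517
  Equil       0.00346        7.71      0.4111
  solve Keq expr → x = 0.01517; check Q = 2.1650e+04
Then add 0.1222 M of X.
Step 2:
                    M           G           X
  Initial     0.00346        7.71      0.5333
  Change   3.1317e-04  3.1317e-04 -1.0439e-04
  Equil      0.003773       7.711      0.5332
  solve Keq expr → x = -1.0439e-04; check Q = 2.1650e+04

[X]_eq = 0.5332 M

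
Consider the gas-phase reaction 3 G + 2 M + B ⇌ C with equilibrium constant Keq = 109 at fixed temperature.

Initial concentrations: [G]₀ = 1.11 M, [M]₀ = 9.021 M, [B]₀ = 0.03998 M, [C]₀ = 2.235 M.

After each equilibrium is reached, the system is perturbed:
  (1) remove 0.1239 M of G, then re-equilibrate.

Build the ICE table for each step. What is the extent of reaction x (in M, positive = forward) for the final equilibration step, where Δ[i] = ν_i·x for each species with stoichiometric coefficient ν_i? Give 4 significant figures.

x = -1.3166e-04 M

Q₀ = 0.5023 vs Keq = 109 ⇒ Q<K, forward
Step 1:
                  G         M         B         C
  init         1.11     9.021   0.03998     2.235
  Δ         -0.1191  -0.07942  -0.03971   0.03971
  eq         0.9909     8.942 2.6830e-04     2.275
  solve Keq expr → x = 0.03971; check Q = 109
Then remove 0.1239 M of G.
Step 2:
                  G         M         B         C
  init        0.867     8.942 2.6830e-04     2.275
  Δ       3.9498e-04 2.6332e-04 1.3166e-04 -1.3166e-04
  eq         0.8674     8.942 3.9997e-04     2.275
  solve Keq expr → x = -1.3166e-04; check Q = 109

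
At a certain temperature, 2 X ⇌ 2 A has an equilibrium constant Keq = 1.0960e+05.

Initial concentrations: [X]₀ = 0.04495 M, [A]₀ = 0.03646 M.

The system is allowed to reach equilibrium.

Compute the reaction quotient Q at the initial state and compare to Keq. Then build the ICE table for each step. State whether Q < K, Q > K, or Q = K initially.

Q₀ = 0.6579; Q < K (proceeds forward)

Q₀ = 0.6579 vs Keq = 1.0960e+05 ⇒ Q<K, forward
Step 1:
                   X          A
  I          0.04495    0.03646
  C          -0.0447     0.0447
  E       2.4517e-04    0.08116
  solve Keq expr → x = 0.02235; check Q = 1.0960e+05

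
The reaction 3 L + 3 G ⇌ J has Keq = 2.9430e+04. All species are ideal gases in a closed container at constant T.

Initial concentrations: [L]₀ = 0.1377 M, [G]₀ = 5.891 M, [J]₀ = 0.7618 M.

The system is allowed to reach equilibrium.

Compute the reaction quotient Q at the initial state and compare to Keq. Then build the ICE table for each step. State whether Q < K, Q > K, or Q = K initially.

Q₀ = 1.427 vs Keq = 2.9430e+04 ⇒ Q<K, forward
Step 1:
                    L           G           J
  init         0.1377       5.891      0.7618
  Δ           -0.1325     -0.1325     0.04416
  eq         0.005234       5.759       0.806
  solve Keq expr → x = 0.04416; check Q = 2.9430e+04

Q₀ = 1.427; Q < K (proceeds forward)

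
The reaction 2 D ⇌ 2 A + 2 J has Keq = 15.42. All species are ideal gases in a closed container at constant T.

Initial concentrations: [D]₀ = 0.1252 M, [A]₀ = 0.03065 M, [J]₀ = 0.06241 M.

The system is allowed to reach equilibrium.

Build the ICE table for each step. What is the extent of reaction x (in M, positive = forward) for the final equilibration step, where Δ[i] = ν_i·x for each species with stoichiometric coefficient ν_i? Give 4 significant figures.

Q₀ = 2.3343e-04 vs Keq = 15.42 ⇒ Q<K, forward
Step 1:
                    D           A           J
  init         0.1252     0.03065     0.06241
  Δ           -0.1183      0.1183      0.1183
  eq         0.006858       0.149      0.1808
  solve Keq expr → x = 0.05917; check Q = 15.42

x = 0.05917 M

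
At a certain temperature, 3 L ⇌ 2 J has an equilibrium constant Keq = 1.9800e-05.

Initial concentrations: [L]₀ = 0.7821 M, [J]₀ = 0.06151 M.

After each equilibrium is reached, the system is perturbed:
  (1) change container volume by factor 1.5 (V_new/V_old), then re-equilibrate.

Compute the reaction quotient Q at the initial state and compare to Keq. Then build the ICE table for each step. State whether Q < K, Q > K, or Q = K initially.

Q₀ = 0.007909; Q > K (proceeds reverse)

Q₀ = 0.007909 vs Keq = 1.9800e-05 ⇒ Q>K, reverse
Step 1:
                  L         J
  init       0.7821   0.06151
  Δ         0.08686  -0.05791
  eq          0.869  0.003604
  solve Keq expr → x = -0.02895; check Q = 1.9800e-05
Then change container volume by factor 1.5 (V_new/V_old).
Step 2:
                  L         J
  init       0.5793  0.002403
  Δ       6.5641e-04 -4.3761e-04
  eq           0.58  0.001965
  solve Keq expr → x = -2.1880e-04; check Q = 1.9800e-05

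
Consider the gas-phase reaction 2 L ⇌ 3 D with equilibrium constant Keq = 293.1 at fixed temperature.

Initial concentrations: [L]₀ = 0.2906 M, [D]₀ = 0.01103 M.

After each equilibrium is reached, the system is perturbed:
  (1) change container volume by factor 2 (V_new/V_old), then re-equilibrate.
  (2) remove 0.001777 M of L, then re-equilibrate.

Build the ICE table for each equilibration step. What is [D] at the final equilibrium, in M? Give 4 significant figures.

Q₀ = 1.5890e-05 vs Keq = 293.1 ⇒ Q<K, forward
Step 1:
                  L         D
  Initial    0.2906   0.01103
  Change    -0.2745    0.4118
  Equil     0.01606    0.4228
  solve Keq expr → x = 0.1373; check Q = 293.1
Then change container volume by factor 2 (V_new/V_old).
Step 2:
                  L         D
  Initial   0.00803    0.2114
  Change  -0.002217  0.003326
  Equil    0.005813    0.2147
  solve Keq expr → x = 0.001109; check Q = 293.1
Then remove 0.001777 M of L.
Step 3:
                  L         D
  Initial  0.004036    0.2147
  Change   0.001675 -0.002513
  Equil    0.005711    0.2122
  solve Keq expr → x = -8.3764e-04; check Q = 293.1

[D]_eq = 0.2122 M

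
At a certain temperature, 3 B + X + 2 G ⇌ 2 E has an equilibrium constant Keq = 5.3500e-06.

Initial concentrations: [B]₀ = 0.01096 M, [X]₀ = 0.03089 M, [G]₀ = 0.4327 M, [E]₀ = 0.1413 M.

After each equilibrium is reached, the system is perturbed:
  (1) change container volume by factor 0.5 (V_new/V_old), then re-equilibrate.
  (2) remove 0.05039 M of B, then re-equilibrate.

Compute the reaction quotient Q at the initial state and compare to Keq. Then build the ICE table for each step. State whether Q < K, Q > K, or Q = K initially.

Q₀ = 2.6222e+06; Q > K (proceeds reverse)

Q₀ = 2.6222e+06 vs Keq = 5.3500e-06 ⇒ Q>K, reverse
Step 1:
                  B         X         G         E
  Initial   0.01096   0.03089    0.4327    0.1413
  Change     0.2119   0.07063    0.1413   -0.1413
  Equil      0.2228    0.1015     0.574 4.4496e-05
  solve Keq expr → x = -0.07063; check Q = 5.3500e-06
Then change container volume by factor 0.5 (V_new/V_old).
Step 2:
                  B         X         G         E
  Initial    0.4457     0.203     1.148 8.8993e-05
  Change  -3.9945e-04 -1.3315e-04 -2.6630e-04 2.6630e-04
  Equil      0.4453    0.2029     1.148 3.5529e-04
  solve Keq expr → x = 1.3315e-04; check Q = 5.3500e-06
Then remove 0.05039 M of B.
Step 3:
                  B         X         G         E
  Initial    0.3949    0.2029     1.148 3.5529e-04
  Change  8.7651e-05 2.9217e-05 5.8434e-05 -5.8434e-05
  Equil       0.395    0.2029     1.148 2.9686e-04
  solve Keq expr → x = -2.9217e-05; check Q = 5.3500e-06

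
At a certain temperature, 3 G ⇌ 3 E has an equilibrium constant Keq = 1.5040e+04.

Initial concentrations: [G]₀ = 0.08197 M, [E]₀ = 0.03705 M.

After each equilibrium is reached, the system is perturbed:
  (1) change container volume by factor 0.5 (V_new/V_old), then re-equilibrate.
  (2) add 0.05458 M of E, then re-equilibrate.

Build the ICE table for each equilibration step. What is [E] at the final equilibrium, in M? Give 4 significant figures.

Q₀ = 0.09234 vs Keq = 1.5040e+04 ⇒ Q<K, forward
Step 1:
                    G           E
  Initial     0.08197     0.03705
  Change     -0.07734     0.07734
  Equil      0.004634      0.1144
  solve Keq expr → x = 0.02578; check Q = 1.5040e+04
Then change container volume by factor 0.5 (V_new/V_old).
Step 2:
                    G           E
  Initial    0.009268      0.2288
  Change            0           0
  Equil      0.009268      0.2288
  solve Keq expr → x = 0; check Q = 1.5040e+04
Then add 0.05458 M of E.
Step 3:
                    G           E
  Initial    0.009268      0.2834
  Change     0.002125   -0.002125
  Equil       0.01139      0.2812
  solve Keq expr → x = -7.0835e-04; check Q = 1.5040e+04

[E]_eq = 0.2812 M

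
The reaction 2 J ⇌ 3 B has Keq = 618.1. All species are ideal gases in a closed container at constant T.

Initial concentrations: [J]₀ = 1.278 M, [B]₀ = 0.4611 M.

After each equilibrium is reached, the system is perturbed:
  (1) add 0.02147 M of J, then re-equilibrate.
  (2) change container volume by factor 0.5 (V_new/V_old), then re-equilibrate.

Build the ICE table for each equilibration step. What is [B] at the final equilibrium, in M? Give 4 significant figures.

Q₀ = 0.06002 vs Keq = 618.1 ⇒ Q<K, forward
Step 1:
                   J          B
  init         1.278     0.4611
  Δ           -1.148      1.722
  eq          0.1298      2.183
  solve Keq expr → x = 0.5741; check Q = 618.1
Then add 0.02147 M of J.
Step 2:
                   J          B
  init        0.1512      2.183
  Δ         -0.01893     0.0284
  eq          0.1323      2.212
  solve Keq expr → x = 0.009465; check Q = 618.1
Then change container volume by factor 0.5 (V_new/V_old).
Step 3:
                   J          B
  init        0.2646      4.424
  Δ           0.0922    -0.1383
  eq          0.3568      4.285
  solve Keq expr → x = -0.0461; check Q = 618.1

[B]_eq = 4.285 M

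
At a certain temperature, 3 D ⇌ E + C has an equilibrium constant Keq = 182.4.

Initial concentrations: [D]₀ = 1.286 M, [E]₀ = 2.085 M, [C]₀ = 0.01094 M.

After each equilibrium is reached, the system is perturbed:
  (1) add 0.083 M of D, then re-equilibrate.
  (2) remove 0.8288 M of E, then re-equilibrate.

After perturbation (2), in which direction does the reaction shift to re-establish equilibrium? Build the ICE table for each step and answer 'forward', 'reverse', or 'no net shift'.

Direction: forward

Q₀ = 0.01073 vs Keq = 182.4 ⇒ Q<K, forward
Step 1:
                  D         E         C
  init        1.286     2.085   0.01094
  Δ          -1.113    0.3711    0.3711
  eq         0.1726     2.456    0.3821
  solve Keq expr → x = 0.3711; check Q = 182.4
Then add 0.083 M of D.
Step 2:
                  D         E         C
  init       0.2556     2.456    0.3821
  Δ        -0.07852   0.02617   0.02617
  eq         0.1771     2.482    0.4082
  solve Keq expr → x = 0.02617; check Q = 182.4
Then remove 0.8288 M of E.
Step 3:
                  D         E         C
  init       0.1771     1.653    0.4082
  Δ        -0.02132  0.007106  0.007106
  eq         0.1558     1.661    0.4153
  solve Keq expr → x = 0.007106; check Q = 182.4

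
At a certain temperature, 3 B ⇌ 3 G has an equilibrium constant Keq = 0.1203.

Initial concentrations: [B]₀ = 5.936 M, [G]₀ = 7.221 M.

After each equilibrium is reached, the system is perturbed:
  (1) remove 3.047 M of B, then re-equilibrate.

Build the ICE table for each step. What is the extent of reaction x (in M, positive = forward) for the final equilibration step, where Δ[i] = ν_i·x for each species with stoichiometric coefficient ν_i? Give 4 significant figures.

Q₀ = 1.8 vs Keq = 0.1203 ⇒ Q>K, reverse
Step 1:
                  B         G
  I           5.936     7.221
  C           2.873    -2.873
  E           8.809     4.348
  solve Keq expr → x = -0.9575; check Q = 0.1203
Then remove 3.047 M of B.
Step 2:
                  B         G
  I           5.762     4.348
  C           1.007    -1.007
  E           6.769     3.341
  solve Keq expr → x = -0.3357; check Q = 0.1203

x = -0.3357 M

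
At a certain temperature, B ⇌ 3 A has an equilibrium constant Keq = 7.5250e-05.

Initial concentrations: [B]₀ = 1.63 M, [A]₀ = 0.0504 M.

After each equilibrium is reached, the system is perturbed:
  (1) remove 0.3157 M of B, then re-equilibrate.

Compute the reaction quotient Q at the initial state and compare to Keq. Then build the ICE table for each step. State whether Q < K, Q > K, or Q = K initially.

Q₀ = 7.8542e-05; Q > K (proceeds reverse)

Q₀ = 7.8542e-05 vs Keq = 7.5250e-05 ⇒ Q>K, reverse
Step 1:
                  B         A
  init         1.63    0.0504
  Δ       2.3730e-04 -7.1189e-04
  eq           1.63   0.04969
  solve Keq expr → x = -2.3730e-04; check Q = 7.5250e-05
Then remove 0.3157 M of B.
Step 2:
                  B         A
  init        1.315   0.04969
  Δ        0.001142 -0.003427
  eq          1.316   0.04626
  solve Keq expr → x = -0.001142; check Q = 7.5250e-05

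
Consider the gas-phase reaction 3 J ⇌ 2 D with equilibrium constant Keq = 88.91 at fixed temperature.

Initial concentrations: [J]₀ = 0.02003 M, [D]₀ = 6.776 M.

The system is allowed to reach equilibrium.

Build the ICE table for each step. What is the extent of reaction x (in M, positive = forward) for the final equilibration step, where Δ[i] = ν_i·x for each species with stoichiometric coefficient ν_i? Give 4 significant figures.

Q₀ = 5.7135e+06 vs Keq = 88.91 ⇒ Q>K, reverse
Step 1:
                  J         D
  I         0.02003     6.776
  C          0.7427   -0.4951
  E          0.7627     6.281
  solve Keq expr → x = -0.2476; check Q = 88.91

x = -0.2476 M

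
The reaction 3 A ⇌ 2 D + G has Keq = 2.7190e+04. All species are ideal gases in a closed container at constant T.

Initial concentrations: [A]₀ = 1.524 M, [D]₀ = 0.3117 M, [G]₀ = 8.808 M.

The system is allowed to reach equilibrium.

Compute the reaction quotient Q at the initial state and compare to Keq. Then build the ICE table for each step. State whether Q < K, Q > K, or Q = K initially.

Q₀ = 0.2418; Q < K (proceeds forward)

Q₀ = 0.2418 vs Keq = 2.7190e+04 ⇒ Q<K, forward
Step 1:
                    A           D           G
  Initial       1.524      0.3117       8.808
  Change       -1.442      0.9613      0.4806
  Equil       0.08211       1.273       9.289
  solve Keq expr → x = 0.4806; check Q = 2.7190e+04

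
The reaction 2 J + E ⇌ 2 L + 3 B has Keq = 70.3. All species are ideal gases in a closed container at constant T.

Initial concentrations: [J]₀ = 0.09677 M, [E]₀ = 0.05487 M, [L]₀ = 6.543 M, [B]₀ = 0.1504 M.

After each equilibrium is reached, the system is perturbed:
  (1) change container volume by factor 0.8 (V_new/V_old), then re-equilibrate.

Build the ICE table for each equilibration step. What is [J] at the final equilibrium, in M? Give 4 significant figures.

[J]_eq = 0.1581 M

Q₀ = 283.5 vs Keq = 70.3 ⇒ Q>K, reverse
Step 1:
                  J         E         L         B
  init      0.09677   0.05487     6.543    0.1504
  Δ         0.02282   0.01141  -0.02282  -0.03423
  eq         0.1196   0.06628      6.52    0.1162
  solve Keq expr → x = -0.01141; check Q = 70.3
Then change container volume by factor 0.8 (V_new/V_old).
Step 2:
                  J         E         L         B
  init       0.1495   0.08285      8.15    0.1452
  Δ        0.008649  0.004325 -0.008649  -0.01297
  eq         0.1581   0.08718     8.142    0.1322
  solve Keq expr → x = -0.004325; check Q = 70.3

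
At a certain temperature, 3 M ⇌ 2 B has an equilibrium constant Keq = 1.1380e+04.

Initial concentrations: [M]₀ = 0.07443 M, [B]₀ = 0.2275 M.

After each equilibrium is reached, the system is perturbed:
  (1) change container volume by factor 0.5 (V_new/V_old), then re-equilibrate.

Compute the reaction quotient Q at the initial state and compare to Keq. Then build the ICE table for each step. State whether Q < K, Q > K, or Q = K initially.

Q₀ = 125.5; Q < K (proceeds forward)

Q₀ = 125.5 vs Keq = 1.1380e+04 ⇒ Q<K, forward
Step 1:
                  M         B
  init      0.07443    0.2275
  Δ        -0.05609    0.0374
  eq        0.01834    0.2649
  solve Keq expr → x = 0.0187; check Q = 1.1380e+04
Then change container volume by factor 0.5 (V_new/V_old).
Step 2:
                  M         B
  init      0.03667    0.5298
  Δ       -0.007386  0.004924
  eq        0.02929    0.5347
  solve Keq expr → x = 0.002462; check Q = 1.1380e+04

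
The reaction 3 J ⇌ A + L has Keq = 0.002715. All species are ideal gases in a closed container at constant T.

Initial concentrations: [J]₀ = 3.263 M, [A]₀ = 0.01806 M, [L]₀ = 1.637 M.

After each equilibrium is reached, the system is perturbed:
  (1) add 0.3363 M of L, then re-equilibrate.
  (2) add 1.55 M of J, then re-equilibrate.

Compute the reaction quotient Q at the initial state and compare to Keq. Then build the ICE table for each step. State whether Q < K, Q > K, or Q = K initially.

Q₀ = 8.5097e-04; Q < K (proceeds forward)

Q₀ = 8.5097e-04 vs Keq = 0.002715 ⇒ Q<K, forward
Step 1:
                  J         A         L
  I           3.263   0.01806     1.637
  C         -0.1001   0.03337   0.03337
  E           3.163   0.05143      1.67
  solve Keq expr → x = 0.03337; check Q = 0.002715
Then add 0.3363 M of L.
Step 2:
                  J         A         L
  I           3.163   0.05143     2.007
  C         0.02259  -0.00753  -0.00753
  E           3.185    0.0439     1.999
  solve Keq expr → x = -0.00753; check Q = 0.002715
Then add 1.55 M of J.
Step 3:
                  J         A         L
  I           4.735    0.0439     1.999
  C         -0.2278   0.07594   0.07594
  E           4.508    0.1198     2.075
  solve Keq expr → x = 0.07594; check Q = 0.002715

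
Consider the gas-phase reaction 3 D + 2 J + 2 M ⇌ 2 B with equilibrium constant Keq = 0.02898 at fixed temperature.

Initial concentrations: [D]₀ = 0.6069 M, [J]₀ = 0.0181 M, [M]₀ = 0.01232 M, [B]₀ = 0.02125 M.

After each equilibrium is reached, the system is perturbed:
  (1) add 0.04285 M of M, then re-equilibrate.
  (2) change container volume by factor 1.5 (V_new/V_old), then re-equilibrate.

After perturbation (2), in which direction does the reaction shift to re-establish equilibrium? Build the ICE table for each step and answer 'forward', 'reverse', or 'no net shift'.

Q₀ = 4.0624e+04 vs Keq = 0.02898 ⇒ Q>K, reverse
Step 1:
                   D          J          M          B
  Initial     0.6069     0.0181    0.01232    0.02125
  Change      0.0317    0.02114    0.02114   -0.02114
  Equil       0.6386    0.03924    0.03346 1.1404e-04
  solve Keq expr → x = -0.01057; check Q = 0.02898
Then add 0.04285 M of M.
Step 2:
                   D          J          M          B
  Initial     0.6386    0.03924    0.07631 1.1404e-04
  Change  -2.1672e-04 -1.4448e-04 -1.4448e-04 1.4448e-04
  Equil       0.6384    0.03909    0.07616 2.5852e-04
  solve Keq expr → x = 7.2240e-05; check Q = 0.02898
Then change container volume by factor 1.5 (V_new/V_old).
Step 3:
                   D          J          M          B
  Initial     0.4256    0.02606    0.05077 1.7235e-04
  Change  1.6405e-04 1.0937e-04 1.0937e-04 -1.0937e-04
  Equil       0.4258    0.02617    0.05088 6.2976e-05
  solve Keq expr → x = -5.4685e-05; check Q = 0.02898

Direction: reverse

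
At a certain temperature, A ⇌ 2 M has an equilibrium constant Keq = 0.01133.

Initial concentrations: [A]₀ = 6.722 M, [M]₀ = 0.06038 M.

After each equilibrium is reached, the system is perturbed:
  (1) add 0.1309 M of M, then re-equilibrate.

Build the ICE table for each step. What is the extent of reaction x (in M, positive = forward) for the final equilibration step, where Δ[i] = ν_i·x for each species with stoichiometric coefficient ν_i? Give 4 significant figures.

Q₀ = 5.4236e-04 vs Keq = 0.01133 ⇒ Q<K, forward
Step 1:
                   A          M
  init         6.722    0.06038
  Δ          -0.1067     0.2134
  eq           6.615     0.2738
  solve Keq expr → x = 0.1067; check Q = 0.01133
Then add 0.1309 M of M.
Step 2:
                   A          M
  init         6.615     0.4047
  Δ          0.06478    -0.1296
  eq            6.68     0.2751
  solve Keq expr → x = -0.06478; check Q = 0.01133

x = -0.06478 M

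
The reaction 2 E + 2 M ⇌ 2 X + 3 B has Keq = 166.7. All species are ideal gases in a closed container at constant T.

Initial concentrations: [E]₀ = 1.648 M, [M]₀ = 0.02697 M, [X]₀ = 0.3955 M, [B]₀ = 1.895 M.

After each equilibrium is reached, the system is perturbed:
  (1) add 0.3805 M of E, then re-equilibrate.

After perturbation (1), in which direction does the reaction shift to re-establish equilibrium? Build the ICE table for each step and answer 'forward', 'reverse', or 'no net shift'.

Direction: forward

Q₀ = 538.8 vs Keq = 166.7 ⇒ Q>K, reverse
Step 1:
                  E         M         X         B
  Initial     1.648   0.02697    0.3955     1.895
  Change    0.01786   0.01786  -0.01786   -0.0268
  Equil       1.666   0.04483    0.3776     1.868
  solve Keq expr → x = -0.008932; check Q = 166.7
Then add 0.3805 M of E.
Step 2:
                  E         M         X         B
  Initial     2.046   0.04483    0.3776     1.868
  Change  -0.007187 -0.007187  0.007187   0.01078
  Equil       2.039   0.03765    0.3848     1.879
  solve Keq expr → x = 0.003594; check Q = 166.7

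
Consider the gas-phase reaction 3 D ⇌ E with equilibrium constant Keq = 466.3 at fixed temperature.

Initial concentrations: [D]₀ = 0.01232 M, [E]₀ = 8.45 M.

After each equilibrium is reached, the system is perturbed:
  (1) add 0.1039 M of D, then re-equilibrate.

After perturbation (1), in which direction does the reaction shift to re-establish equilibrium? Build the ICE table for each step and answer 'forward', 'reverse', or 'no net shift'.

Direction: forward

Q₀ = 4.5188e+06 vs Keq = 466.3 ⇒ Q>K, reverse
Step 1:
                   D          E
  I          0.01232       8.45
  C           0.2495   -0.08316
  E           0.2618      8.367
  solve Keq expr → x = -0.08316; check Q = 466.3
Then add 0.1039 M of D.
Step 2:
                   D          E
  I           0.3657      8.367
  C          -0.1035    0.03451
  E           0.2622      8.401
  solve Keq expr → x = 0.03451; check Q = 466.3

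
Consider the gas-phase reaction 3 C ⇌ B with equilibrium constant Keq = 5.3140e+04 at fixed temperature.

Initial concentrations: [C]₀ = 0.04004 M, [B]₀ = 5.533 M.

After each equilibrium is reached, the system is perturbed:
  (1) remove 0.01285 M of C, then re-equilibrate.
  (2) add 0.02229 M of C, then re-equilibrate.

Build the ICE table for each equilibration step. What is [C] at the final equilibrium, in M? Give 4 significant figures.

Q₀ = 8.6194e+04 vs Keq = 5.3140e+04 ⇒ Q>K, reverse
Step 1:
                  C         B
  I         0.04004     5.533
  C        0.006998 -0.002333
  E         0.04704     5.531
  solve Keq expr → x = -0.002333; check Q = 5.3140e+04
Then remove 0.01285 M of C.
Step 2:
                  C         B
  I         0.03419     5.531
  C         0.01284 -0.004279
  E         0.04703     5.526
  solve Keq expr → x = -0.004279; check Q = 5.3140e+04
Then add 0.02229 M of C.
Step 3:
                  C         B
  I         0.06932     5.526
  C        -0.02227  0.007423
  E         0.04705     5.534
  solve Keq expr → x = 0.007423; check Q = 5.3140e+04

[C]_eq = 0.04705 M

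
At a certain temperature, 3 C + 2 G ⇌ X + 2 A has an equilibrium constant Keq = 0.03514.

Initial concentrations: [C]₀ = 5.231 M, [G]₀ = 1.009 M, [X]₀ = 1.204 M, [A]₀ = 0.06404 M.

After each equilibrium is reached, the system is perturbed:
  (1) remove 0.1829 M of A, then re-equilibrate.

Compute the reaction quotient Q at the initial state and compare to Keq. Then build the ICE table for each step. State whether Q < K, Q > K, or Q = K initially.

Q₀ = 3.3884e-05; Q < K (proceeds forward)

Q₀ = 3.3884e-05 vs Keq = 0.03514 ⇒ Q<K, forward
Step 1:
                  C         G         X         A
  init        5.231     1.009     1.204   0.06404
  Δ         -0.8462   -0.5641    0.2821    0.5641
  eq          4.385    0.4449     1.486    0.6282
  solve Keq expr → x = 0.2821; check Q = 0.03514
Then remove 0.1829 M of A.
Step 2:
                  C         G         X         A
  init        4.385    0.4449     1.486    0.4453
  Δ        -0.09903  -0.06602   0.03301   0.06602
  eq          4.286    0.3789     1.519    0.5113
  solve Keq expr → x = 0.03301; check Q = 0.03514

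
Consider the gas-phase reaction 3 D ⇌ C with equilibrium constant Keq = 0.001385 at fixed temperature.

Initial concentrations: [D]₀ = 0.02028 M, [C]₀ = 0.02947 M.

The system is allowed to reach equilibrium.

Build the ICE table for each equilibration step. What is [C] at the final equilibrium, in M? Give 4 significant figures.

Q₀ = 3533 vs Keq = 0.001385 ⇒ Q>K, reverse
Step 1:
                    D           C
  I           0.02028     0.02947
  C            0.0884    -0.02947
  E            0.1087  1.7781e-06
  solve Keq expr → x = -0.02947; check Q = 0.001385

[C]_eq = 1.7781e-06 M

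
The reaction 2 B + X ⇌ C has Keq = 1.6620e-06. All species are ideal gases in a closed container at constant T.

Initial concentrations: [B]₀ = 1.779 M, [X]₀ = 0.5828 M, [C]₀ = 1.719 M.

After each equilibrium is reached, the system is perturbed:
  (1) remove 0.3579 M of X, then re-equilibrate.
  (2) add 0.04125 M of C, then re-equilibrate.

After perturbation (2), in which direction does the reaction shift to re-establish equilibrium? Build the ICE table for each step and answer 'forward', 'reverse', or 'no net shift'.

Direction: reverse

Q₀ = 0.932 vs Keq = 1.6620e-06 ⇒ Q>K, reverse
Step 1:
                   B          X          C
  Initial      1.779     0.5828      1.719
  Change       3.438      1.719     -1.719
  Equil        5.217      2.302 1.0411e-04
  solve Keq expr → x = -1.719; check Q = 1.6620e-06
Then remove 0.3579 M of X.
Step 2:
                   B          X          C
  Initial      5.217      1.944 1.0411e-04
  Change  3.2373e-05 1.6186e-05 -1.6186e-05
  Equil        5.217      1.944 8.7922e-05
  solve Keq expr → x = -1.6186e-05; check Q = 1.6620e-06
Then add 0.04125 M of C.
Step 3:
                   B          X          C
  Initial      5.217      1.944    0.04134
  Change     0.08249    0.04125   -0.04125
  Equil        5.299      1.985 9.2650e-05
  solve Keq expr → x = -0.04125; check Q = 1.6620e-06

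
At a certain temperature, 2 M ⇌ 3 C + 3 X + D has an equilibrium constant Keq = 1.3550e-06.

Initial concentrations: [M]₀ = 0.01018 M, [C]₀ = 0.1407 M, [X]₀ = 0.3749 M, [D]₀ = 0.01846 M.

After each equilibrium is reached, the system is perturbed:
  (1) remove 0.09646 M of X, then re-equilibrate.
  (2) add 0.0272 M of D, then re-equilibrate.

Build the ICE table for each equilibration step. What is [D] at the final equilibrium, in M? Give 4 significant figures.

[D]_eq = 0.01368 M

Q₀ = 0.02614 vs Keq = 1.3550e-06 ⇒ Q>K, reverse
Step 1:
                    M           C           X           D
  Initial     0.01018      0.1407      0.3749     0.01846
  Change      0.03663    -0.05495    -0.05495    -0.01832
  Equil       0.04681     0.08575        0.32  1.4378e-04
  solve Keq expr → x = -0.01832; check Q = 1.3550e-06
Then remove 0.09646 M of X.
Step 2:
                    M           C           X           D
  Initial     0.04681     0.08575      0.2235  1.4378e-04
  Change  -5.0813e-04  7.6220e-04  7.6220e-04  2.5407e-04
  Equil        0.0463     0.08651      0.2243  3.9784e-04
  solve Keq expr → x = 2.5407e-04; check Q = 1.3550e-06
Then add 0.0272 M of D.
Step 3:
                    M           C           X           D
  Initial      0.0463     0.08651      0.2243      0.0276
  Change      0.02784    -0.04176    -0.04176    -0.01392
  Equil       0.07415     0.04475      0.1825     0.01368
  solve Keq expr → x = -0.01392; check Q = 1.3550e-06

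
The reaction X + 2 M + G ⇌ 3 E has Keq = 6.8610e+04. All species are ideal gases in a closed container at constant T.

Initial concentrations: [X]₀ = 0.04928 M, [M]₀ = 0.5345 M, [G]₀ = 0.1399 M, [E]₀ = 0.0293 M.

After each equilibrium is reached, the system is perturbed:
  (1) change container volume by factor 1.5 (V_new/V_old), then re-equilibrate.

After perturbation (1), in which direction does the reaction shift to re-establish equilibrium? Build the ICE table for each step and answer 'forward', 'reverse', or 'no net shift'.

Direction: reverse

Q₀ = 0.01277 vs Keq = 6.8610e+04 ⇒ Q<K, forward
Step 1:
                  X         M         G         E
  Initial   0.04928    0.5345    0.1399    0.0293
  Change   -0.04928  -0.09855  -0.04928    0.1478
  Equil   4.7026e-06    0.4359   0.09062    0.1771
  solve Keq expr → x = 0.04928; check Q = 6.8610e+04
Then change container volume by factor 1.5 (V_new/V_old).
Step 2:
                  X         M         G         E
  Initial 3.1351e-06    0.2906   0.06042    0.1181
  Change  1.5668e-06 3.1335e-06 1.5668e-06 -4.7003e-06
  Equil   4.7018e-06    0.2906   0.06042    0.1181
  solve Keq expr → x = -1.5668e-06; check Q = 6.8610e+04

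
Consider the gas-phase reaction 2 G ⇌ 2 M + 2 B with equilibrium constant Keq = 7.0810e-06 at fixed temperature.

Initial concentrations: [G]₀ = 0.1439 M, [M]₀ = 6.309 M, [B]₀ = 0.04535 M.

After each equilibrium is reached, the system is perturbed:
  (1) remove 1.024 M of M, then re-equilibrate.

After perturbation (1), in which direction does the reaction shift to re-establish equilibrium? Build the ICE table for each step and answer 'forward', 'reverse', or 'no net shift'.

Q₀ = 3.953 vs Keq = 7.0810e-06 ⇒ Q>K, reverse
Step 1:
                   G          M          B
  Initial     0.1439      6.309    0.04535
  Change     0.04527   -0.04527   -0.04527
  Equil       0.1892      6.264 8.0365e-05
  solve Keq expr → x = -0.02263; check Q = 7.0810e-06
Then remove 1.024 M of M.
Step 2:
                   G          M          B
  Initial     0.1892       5.24 8.0365e-05
  Change  -1.5697e-05 1.5697e-05 1.5697e-05
  Equil       0.1892       5.24 9.6062e-05
  solve Keq expr → x = 7.8487e-06; check Q = 7.0810e-06

Direction: forward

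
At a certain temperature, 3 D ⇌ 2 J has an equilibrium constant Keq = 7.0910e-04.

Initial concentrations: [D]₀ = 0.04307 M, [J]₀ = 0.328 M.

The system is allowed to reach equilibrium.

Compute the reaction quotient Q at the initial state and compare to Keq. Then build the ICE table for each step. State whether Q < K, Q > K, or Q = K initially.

Q₀ = 1347 vs Keq = 7.0910e-04 ⇒ Q>K, reverse
Step 1:
                  D         J
  init      0.04307     0.328
  Δ           0.477    -0.318
  eq         0.5201  0.009988
  solve Keq expr → x = -0.159; check Q = 7.0910e-04

Q₀ = 1347; Q > K (proceeds reverse)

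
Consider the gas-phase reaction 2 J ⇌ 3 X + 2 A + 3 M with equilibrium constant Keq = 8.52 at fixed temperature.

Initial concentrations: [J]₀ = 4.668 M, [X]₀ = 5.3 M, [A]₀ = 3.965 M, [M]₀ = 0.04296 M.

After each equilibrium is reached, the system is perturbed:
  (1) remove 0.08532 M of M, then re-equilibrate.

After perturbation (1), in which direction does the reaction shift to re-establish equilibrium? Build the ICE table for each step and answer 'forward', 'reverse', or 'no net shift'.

Direction: forward

Q₀ = 0.008516 vs Keq = 8.52 ⇒ Q<K, forward
Step 1:
                    J           X           A           M
  I             4.668         5.3       3.965     0.04296
  C           -0.2228      0.3342      0.2228      0.3342
  E             4.445       5.634       4.188      0.3772
  solve Keq expr → x = 0.1114; check Q = 8.52
Then remove 0.08532 M of M.
Step 2:
                    J           X           A           M
  I             4.445       5.634       4.188      0.2919
  C           -0.0498      0.0747      0.0498      0.0747
  E             4.395       5.709       4.238      0.3666
  solve Keq expr → x = 0.0249; check Q = 8.52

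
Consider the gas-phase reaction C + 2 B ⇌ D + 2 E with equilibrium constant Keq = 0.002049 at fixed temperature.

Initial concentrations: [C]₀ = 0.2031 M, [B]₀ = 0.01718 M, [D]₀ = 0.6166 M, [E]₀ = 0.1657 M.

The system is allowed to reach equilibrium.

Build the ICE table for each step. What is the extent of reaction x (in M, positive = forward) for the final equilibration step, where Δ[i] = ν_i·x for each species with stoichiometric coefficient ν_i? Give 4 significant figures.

x = -0.07994 M

Q₀ = 282.4 vs Keq = 0.002049 ⇒ Q>K, reverse
Step 1:
                  C         B         D         E
  I          0.2031   0.01718    0.6166    0.1657
  C         0.07994    0.1599  -0.07994   -0.1599
  E           0.283    0.1771    0.5367  0.005821
  solve Keq expr → x = -0.07994; check Q = 0.002049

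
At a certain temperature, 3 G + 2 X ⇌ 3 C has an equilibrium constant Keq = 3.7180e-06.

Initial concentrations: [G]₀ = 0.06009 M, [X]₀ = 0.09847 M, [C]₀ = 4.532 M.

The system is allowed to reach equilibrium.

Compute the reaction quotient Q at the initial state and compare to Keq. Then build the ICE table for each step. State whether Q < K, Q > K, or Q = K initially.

Q₀ = 4.4244e+07 vs Keq = 3.7180e-06 ⇒ Q>K, reverse
Step 1:
                  G         X         C
  Initial   0.06009   0.09847     4.532
  Change      4.388     2.925    -4.388
  Equil       4.448     3.024    0.1441
  solve Keq expr → x = -1.463; check Q = 3.7180e-06

Q₀ = 4.4244e+07; Q > K (proceeds reverse)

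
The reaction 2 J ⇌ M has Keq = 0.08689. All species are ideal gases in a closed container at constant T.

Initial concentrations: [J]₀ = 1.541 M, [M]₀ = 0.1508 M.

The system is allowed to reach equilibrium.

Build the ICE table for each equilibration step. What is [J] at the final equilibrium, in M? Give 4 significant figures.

Q₀ = 0.0635 vs Keq = 0.08689 ⇒ Q<K, forward
Step 1:
                  J         M
  Initial     1.541    0.1508
  Change   -0.07293   0.03647
  Equil       1.468    0.1873
  solve Keq expr → x = 0.03647; check Q = 0.08689

[J]_eq = 1.468 M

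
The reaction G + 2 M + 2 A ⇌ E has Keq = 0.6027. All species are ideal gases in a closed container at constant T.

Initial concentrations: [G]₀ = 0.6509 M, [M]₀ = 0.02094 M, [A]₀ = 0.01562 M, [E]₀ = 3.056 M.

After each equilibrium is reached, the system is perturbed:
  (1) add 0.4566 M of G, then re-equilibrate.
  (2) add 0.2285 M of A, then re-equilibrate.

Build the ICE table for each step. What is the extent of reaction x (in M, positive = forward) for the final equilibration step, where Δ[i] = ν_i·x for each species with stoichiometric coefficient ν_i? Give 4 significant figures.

Q₀ = 4.3886e+07 vs Keq = 0.6027 ⇒ Q>K, reverse
Step 1:
                  G         M         A         E
  init       0.6509   0.02094   0.01562     3.056
  Δ          0.6522     1.304     1.304   -0.6522
  eq          1.303     1.325      1.32     2.404
  solve Keq expr → x = -0.6522; check Q = 0.6027
Then add 0.4566 M of G.
Step 2:
                  G         M         A         E
  init         1.76     1.325      1.32     2.404
  Δ        -0.04153  -0.08305  -0.08305   0.04153
  eq          1.718     1.242     1.237     2.445
  solve Keq expr → x = 0.04153; check Q = 0.6027
Then add 0.2285 M of A.
Step 3:
                  G         M         A         E
  init        1.718     1.242     1.465     2.445
  Δ        -0.04731  -0.09462  -0.09462   0.04731
  eq          1.671     1.148     1.371     2.493
  solve Keq expr → x = 0.04731; check Q = 0.6027

x = 0.04731 M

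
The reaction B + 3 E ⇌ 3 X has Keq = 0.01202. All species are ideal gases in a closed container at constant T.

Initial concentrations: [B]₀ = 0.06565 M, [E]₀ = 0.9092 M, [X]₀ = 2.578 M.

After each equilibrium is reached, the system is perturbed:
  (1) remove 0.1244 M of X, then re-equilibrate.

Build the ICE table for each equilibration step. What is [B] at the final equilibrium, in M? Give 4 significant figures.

[B]_eq = 0.6945 M

Q₀ = 347.2 vs Keq = 0.01202 ⇒ Q>K, reverse
Step 1:
                    B           E           X
  I           0.06565      0.9092       2.578
  C            0.6608       1.983      -1.983
  E            0.7265       2.892      0.5955
  solve Keq expr → x = -0.6608; check Q = 0.01202
Then remove 0.1244 M of X.
Step 2:
                    B           E           X
  I            0.7265       2.892      0.4711
  C          -0.03201    -0.09604     0.09604
  E            0.6945       2.796      0.5671
  solve Keq expr → x = 0.03201; check Q = 0.01202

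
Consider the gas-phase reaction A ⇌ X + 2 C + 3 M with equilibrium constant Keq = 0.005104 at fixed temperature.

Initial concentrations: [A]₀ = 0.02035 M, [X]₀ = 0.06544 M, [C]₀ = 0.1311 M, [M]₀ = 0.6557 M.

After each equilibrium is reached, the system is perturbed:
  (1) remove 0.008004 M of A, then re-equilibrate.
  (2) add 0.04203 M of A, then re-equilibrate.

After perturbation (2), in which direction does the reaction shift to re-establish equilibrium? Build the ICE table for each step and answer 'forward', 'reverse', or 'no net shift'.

Direction: forward

Q₀ = 0.01558 vs Keq = 0.005104 ⇒ Q>K, reverse
Step 1:
                   A          X          C          M
  init       0.02035    0.06544     0.1311     0.6557
  Δ          0.01078   -0.01078   -0.02156   -0.03234
  eq         0.03113    0.05466     0.1095     0.6234
  solve Keq expr → x = -0.01078; check Q = 0.005104
Then remove 0.008004 M of A.
Step 2:
                   A          X          C          M
  init       0.02312    0.05466     0.1095     0.6234
  Δ         0.002662  -0.002662  -0.005324  -0.007986
  eq         0.02579      0.052     0.1042     0.6154
  solve Keq expr → x = -0.002662; check Q = 0.005104
Then add 0.04203 M of A.
Step 3:
                   A          X          C          M
  init       0.06782      0.052     0.1042     0.6154
  Δ         -0.01174    0.01174    0.02348    0.03522
  eq         0.05608    0.06374     0.1277     0.6506
  solve Keq expr → x = 0.01174; check Q = 0.005104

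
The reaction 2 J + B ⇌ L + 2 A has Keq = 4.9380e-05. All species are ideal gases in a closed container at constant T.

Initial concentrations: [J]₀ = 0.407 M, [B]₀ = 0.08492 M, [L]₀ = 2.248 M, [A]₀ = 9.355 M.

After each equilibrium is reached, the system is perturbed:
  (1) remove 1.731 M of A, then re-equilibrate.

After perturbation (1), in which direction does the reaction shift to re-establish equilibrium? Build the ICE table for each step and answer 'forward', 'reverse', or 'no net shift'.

Direction: forward

Q₀ = 1.3986e+04 vs Keq = 4.9380e-05 ⇒ Q>K, reverse
Step 1:
                  J         B         L         A
  Initial     0.407   0.08492     2.248     9.355
  Change      4.496     2.248    -2.248    -4.496
  Equil       4.903     2.333 1.1727e-04     4.859
  solve Keq expr → x = -2.248; check Q = 4.9380e-05
Then remove 1.731 M of A.
Step 2:
                  J         B         L         A
  Initial     4.903     2.333 1.1727e-04     3.128
  Change  -3.3113e-04 -1.6557e-04 1.6557e-04 3.3113e-04
  Equil       4.902     2.333 2.8283e-04     3.129
  solve Keq expr → x = 1.6557e-04; check Q = 4.9380e-05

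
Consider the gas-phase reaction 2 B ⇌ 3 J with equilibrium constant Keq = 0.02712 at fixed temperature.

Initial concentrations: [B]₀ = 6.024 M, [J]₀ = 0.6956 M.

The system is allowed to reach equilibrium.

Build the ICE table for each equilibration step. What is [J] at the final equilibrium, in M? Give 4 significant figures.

[J]_eq = 0.9741 M

Q₀ = 0.009275 vs Keq = 0.02712 ⇒ Q<K, forward
Step 1:
                   B          J
  init         6.024     0.6956
  Δ          -0.1857     0.2785
  eq           5.838     0.9741
  solve Keq expr → x = 0.09285; check Q = 0.02712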